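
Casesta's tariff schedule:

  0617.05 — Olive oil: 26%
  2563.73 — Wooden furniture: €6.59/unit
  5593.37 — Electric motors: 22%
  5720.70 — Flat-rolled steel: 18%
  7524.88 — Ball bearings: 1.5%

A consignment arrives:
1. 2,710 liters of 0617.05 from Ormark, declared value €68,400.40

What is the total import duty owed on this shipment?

€17,784.10

Line 1 (0617.05, Ormark, 2,710 liters, €68,400.40):
Base rate for 0617.05 is 26%.
Duty = €68,400.40 × 26% = €17,784.10.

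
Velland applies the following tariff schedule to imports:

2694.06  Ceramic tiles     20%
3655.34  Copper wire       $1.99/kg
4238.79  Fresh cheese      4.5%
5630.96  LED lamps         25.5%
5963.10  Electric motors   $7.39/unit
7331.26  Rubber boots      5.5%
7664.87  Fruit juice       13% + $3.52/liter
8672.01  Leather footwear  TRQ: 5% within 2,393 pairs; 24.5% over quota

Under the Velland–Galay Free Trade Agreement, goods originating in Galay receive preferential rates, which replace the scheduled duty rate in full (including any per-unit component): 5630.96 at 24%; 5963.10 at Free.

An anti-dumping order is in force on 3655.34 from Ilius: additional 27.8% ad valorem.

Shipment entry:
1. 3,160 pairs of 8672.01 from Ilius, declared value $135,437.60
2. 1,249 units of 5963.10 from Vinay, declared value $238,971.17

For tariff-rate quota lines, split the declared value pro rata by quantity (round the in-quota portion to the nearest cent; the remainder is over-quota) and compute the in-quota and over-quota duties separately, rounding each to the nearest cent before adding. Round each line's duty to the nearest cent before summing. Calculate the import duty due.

$22,412.35

Line 1 (8672.01, Ilius, 3,160 pairs, $135,437.60):
Code 8672.01 is under a tariff-rate quota (threshold 2,393 pairs). In-quota: 2,393 pairs at 5%; over-quota: 767 pairs at 24.5%.
Pro-rata value split: in-quota = $135,437.60 × 2,393/3,160 = $102,563.98; over-quota = $135,437.60 − $102,563.98 = $32,873.62.
In-quota duty = $102,563.98 × 5% = $5,128.20. Over-quota duty = $32,873.62 × 24.5% = $8,054.04.
Line duty = $5,128.20 + $8,054.04 = $13,182.24.
Line 2 (5963.10, Vinay, 1,249 units, $238,971.17):
Base rate for 5963.10 is $7.39/unit.
5963.10 has an FTA preferential rate, but origin Vinay is not Galay; base rate stands.
Duty = 1,249 × $7.39 = $9,230.11.
Total = $13,182.24 + $9,230.11 = $22,412.35.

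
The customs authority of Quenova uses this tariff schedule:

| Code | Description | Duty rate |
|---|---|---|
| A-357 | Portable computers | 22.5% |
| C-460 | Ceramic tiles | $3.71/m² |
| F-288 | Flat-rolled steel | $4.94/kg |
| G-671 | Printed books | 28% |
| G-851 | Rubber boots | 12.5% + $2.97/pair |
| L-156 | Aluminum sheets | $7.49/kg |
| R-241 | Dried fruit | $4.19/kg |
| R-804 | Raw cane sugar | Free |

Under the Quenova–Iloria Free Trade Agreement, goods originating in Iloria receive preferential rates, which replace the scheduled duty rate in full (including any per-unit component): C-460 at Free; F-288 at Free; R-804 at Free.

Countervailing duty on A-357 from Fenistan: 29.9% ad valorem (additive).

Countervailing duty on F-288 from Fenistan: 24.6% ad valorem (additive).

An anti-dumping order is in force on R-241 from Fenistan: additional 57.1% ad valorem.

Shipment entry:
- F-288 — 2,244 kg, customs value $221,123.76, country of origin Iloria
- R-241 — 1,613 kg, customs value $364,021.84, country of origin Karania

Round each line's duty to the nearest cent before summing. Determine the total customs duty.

Line 1 (F-288, Iloria, 2,244 kg, $221,123.76):
Base rate for F-288 is $4.94/kg.
Origin Iloria qualifies under the Quenova–Iloria agreement and F-288 is covered: preferential rate Free applies instead.
The additional-duty order on F-288 targets Fenistan, not Iloria; it does not apply.
Duty = $221,123.76 × 0% = $0.00.
Line 2 (R-241, Karania, 1,613 kg, $364,021.84):
Base rate for R-241 is $4.19/kg.
The additional-duty order on R-241 targets Fenistan, not Karania; it does not apply.
Duty = 1,613 × $4.19 = $6,758.47.
Total = $0.00 + $6,758.47 = $6,758.47.

$6,758.47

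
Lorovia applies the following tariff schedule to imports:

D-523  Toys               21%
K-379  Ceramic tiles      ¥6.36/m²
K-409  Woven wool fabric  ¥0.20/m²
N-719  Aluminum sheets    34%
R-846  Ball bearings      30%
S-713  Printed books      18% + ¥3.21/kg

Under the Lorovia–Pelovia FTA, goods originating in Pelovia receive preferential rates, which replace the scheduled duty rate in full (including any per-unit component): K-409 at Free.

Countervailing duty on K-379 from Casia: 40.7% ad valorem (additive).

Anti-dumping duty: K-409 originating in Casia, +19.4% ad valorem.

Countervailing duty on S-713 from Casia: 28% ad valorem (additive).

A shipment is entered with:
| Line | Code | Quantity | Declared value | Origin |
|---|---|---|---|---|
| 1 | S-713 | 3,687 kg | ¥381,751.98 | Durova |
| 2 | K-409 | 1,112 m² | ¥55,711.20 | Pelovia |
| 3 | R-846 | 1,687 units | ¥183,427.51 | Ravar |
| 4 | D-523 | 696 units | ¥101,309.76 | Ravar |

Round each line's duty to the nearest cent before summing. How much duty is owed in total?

¥156,853.93

Line 1 (S-713, Durova, 3,687 kg, ¥381,751.98):
Base rate for S-713 is 18% + ¥3.21/kg.
The additional-duty order on S-713 targets Casia, not Durova; it does not apply.
Duty = ¥381,751.98 × 18% + 3,687 × ¥3.21 = ¥80,550.63.
Line 2 (K-409, Pelovia, 1,112 m², ¥55,711.20):
Base rate for K-409 is ¥0.20/m².
Origin Pelovia qualifies under the Lorovia–Pelovia agreement and K-409 is covered: preferential rate Free applies instead.
The additional-duty order on K-409 targets Casia, not Pelovia; it does not apply.
Duty = ¥55,711.20 × 0% = ¥0.00.
Line 3 (R-846, Ravar, 1,687 units, ¥183,427.51):
Base rate for R-846 is 30%.
Duty = ¥183,427.51 × 30% = ¥55,028.25.
Line 4 (D-523, Ravar, 696 units, ¥101,309.76):
Base rate for D-523 is 21%.
Duty = ¥101,309.76 × 21% = ¥21,275.05.
Total = ¥80,550.63 + ¥0.00 + ¥55,028.25 + ¥21,275.05 = ¥156,853.93.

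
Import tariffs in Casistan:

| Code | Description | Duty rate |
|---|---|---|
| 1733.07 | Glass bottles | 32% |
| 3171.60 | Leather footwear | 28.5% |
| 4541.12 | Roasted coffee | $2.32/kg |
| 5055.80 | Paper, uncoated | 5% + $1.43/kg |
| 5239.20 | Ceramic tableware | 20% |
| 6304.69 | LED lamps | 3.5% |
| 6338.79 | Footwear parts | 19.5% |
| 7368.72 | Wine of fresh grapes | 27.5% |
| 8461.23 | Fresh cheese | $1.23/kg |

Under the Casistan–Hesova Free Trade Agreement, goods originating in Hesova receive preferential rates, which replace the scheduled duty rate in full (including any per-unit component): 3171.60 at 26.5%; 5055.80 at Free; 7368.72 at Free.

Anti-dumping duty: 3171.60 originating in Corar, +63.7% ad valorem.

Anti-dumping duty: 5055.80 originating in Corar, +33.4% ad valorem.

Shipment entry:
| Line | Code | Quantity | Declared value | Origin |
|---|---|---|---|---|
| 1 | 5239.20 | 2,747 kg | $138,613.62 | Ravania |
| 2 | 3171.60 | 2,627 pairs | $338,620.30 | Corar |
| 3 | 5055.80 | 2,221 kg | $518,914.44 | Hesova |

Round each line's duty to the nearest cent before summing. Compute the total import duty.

Line 1 (5239.20, Ravania, 2,747 kg, $138,613.62):
Base rate for 5239.20 is 20%.
Duty = $138,613.62 × 20% = $27,722.72.
Line 2 (3171.60, Corar, 2,627 pairs, $338,620.30):
Base rate for 3171.60 is 28.5%.
3171.60 has an FTA preferential rate, but origin Corar is not Hesova; base rate stands.
Additional duty on 3171.60 from Corar: +63.7%. Applied ad valorem rate: 28.5% + 63.7% = 92.2%.
Duty = $338,620.30 × 92.2% = $312,207.92.
Line 3 (5055.80, Hesova, 2,221 kg, $518,914.44):
Base rate for 5055.80 is 5% + $1.43/kg.
Origin Hesova qualifies under the Casistan–Hesova agreement and 5055.80 is covered: preferential rate Free applies instead.
The additional-duty order on 5055.80 targets Corar, not Hesova; it does not apply.
Duty = $518,914.44 × 0% = $0.00.
Total = $27,722.72 + $312,207.92 + $0.00 = $339,930.64.

$339,930.64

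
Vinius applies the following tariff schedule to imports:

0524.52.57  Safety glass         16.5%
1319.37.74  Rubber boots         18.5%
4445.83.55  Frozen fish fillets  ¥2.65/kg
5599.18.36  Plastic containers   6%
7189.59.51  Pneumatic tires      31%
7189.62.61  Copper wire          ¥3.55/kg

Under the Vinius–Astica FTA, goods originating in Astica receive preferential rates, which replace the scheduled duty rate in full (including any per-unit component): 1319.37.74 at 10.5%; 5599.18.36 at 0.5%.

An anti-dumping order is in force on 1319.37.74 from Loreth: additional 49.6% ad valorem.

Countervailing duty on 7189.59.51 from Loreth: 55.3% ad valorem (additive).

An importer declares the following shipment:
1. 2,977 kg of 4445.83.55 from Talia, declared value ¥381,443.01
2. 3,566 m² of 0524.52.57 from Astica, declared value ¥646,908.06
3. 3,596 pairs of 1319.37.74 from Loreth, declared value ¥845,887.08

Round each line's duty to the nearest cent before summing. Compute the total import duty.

¥690,677.98

Line 1 (4445.83.55, Talia, 2,977 kg, ¥381,443.01):
Base rate for 4445.83.55 is ¥2.65/kg.
Duty = 2,977 × ¥2.65 = ¥7,889.05.
Line 2 (0524.52.57, Astica, 3,566 m², ¥646,908.06):
Base rate for 0524.52.57 is 16.5%.
Origin Astica is the FTA partner but 0524.52.57 is not on the preference list; base rate stands.
Duty = ¥646,908.06 × 16.5% = ¥106,739.83.
Line 3 (1319.37.74, Loreth, 3,596 pairs, ¥845,887.08):
Base rate for 1319.37.74 is 18.5%.
1319.37.74 has an FTA preferential rate, but origin Loreth is not Astica; base rate stands.
Additional duty on 1319.37.74 from Loreth: +49.6%. Applied ad valorem rate: 18.5% + 49.6% = 68.1%.
Duty = ¥845,887.08 × 68.1% = ¥576,049.10.
Total = ¥7,889.05 + ¥106,739.83 + ¥576,049.10 = ¥690,677.98.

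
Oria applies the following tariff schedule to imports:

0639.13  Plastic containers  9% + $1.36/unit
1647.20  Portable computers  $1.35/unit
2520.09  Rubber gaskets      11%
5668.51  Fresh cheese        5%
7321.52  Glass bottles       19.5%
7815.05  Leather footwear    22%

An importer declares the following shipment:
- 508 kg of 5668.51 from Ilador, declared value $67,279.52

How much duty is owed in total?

$3,363.98

Line 1 (5668.51, Ilador, 508 kg, $67,279.52):
Base rate for 5668.51 is 5%.
Duty = $67,279.52 × 5% = $3,363.98.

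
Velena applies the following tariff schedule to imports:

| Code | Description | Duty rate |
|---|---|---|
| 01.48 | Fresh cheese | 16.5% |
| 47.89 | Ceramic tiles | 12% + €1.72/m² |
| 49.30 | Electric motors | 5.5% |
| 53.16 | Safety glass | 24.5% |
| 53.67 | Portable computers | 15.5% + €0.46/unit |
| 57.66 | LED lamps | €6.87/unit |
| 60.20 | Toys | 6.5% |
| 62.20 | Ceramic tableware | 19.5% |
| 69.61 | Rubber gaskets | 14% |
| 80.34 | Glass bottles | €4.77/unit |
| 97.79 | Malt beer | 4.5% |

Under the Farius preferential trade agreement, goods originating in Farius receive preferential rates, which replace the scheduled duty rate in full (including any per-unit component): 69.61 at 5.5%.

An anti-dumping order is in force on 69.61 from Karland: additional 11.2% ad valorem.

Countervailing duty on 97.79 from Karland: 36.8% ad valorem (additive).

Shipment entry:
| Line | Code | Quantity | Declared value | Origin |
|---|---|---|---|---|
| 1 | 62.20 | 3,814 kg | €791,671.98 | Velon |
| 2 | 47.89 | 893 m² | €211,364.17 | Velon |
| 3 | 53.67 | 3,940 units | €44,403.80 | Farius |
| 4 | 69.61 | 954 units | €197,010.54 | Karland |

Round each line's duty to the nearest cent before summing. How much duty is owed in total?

Line 1 (62.20, Velon, 3,814 kg, €791,671.98):
Base rate for 62.20 is 19.5%.
Duty = €791,671.98 × 19.5% = €154,376.04.
Line 2 (47.89, Velon, 893 m², €211,364.17):
Base rate for 47.89 is 12% + €1.72/m².
Duty = €211,364.17 × 12% + 893 × €1.72 = €26,899.66.
Line 3 (53.67, Farius, 3,940 units, €44,403.80):
Base rate for 53.67 is 15.5% + €0.46/unit.
Origin Farius is the FTA partner but 53.67 is not on the preference list; base rate stands.
Duty = €44,403.80 × 15.5% + 3,940 × €0.46 = €8,694.99.
Line 4 (69.61, Karland, 954 units, €197,010.54):
Base rate for 69.61 is 14%.
69.61 has an FTA preferential rate, but origin Karland is not Farius; base rate stands.
Additional duty on 69.61 from Karland: +11.2%. Applied ad valorem rate: 14% + 11.2% = 25.2%.
Duty = €197,010.54 × 25.2% = €49,646.66.
Total = €154,376.04 + €26,899.66 + €8,694.99 + €49,646.66 = €239,617.35.

€239,617.35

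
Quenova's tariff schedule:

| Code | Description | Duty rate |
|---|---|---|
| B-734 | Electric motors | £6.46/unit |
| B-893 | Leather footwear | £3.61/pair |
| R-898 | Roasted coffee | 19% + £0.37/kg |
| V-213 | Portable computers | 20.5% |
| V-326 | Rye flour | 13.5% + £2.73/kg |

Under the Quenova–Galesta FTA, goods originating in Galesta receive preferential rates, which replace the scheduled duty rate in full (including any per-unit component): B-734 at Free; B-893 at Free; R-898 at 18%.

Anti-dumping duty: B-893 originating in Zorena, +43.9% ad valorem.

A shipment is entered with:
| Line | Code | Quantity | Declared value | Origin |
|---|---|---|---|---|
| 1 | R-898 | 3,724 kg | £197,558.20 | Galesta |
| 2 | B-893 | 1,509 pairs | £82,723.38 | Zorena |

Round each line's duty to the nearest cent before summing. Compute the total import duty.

£77,323.53

Line 1 (R-898, Galesta, 3,724 kg, £197,558.20):
Base rate for R-898 is 19% + £0.37/kg.
Origin Galesta qualifies under the Quenova–Galesta agreement and R-898 is covered: preferential rate 18% applies instead.
Duty = £197,558.20 × 18% = £35,560.48.
Line 2 (B-893, Zorena, 1,509 pairs, £82,723.38):
Base rate for B-893 is £3.61/pair.
B-893 has an FTA preferential rate, but origin Zorena is not Galesta; base rate stands.
Additional duty on B-893 from Zorena: +43.9% ad valorem. Applied ad valorem rate = 43.9%.
Duty = £82,723.38 × 43.9% + 1,509 × £3.61 = £41,763.05.
Total = £35,560.48 + £41,763.05 = £77,323.53.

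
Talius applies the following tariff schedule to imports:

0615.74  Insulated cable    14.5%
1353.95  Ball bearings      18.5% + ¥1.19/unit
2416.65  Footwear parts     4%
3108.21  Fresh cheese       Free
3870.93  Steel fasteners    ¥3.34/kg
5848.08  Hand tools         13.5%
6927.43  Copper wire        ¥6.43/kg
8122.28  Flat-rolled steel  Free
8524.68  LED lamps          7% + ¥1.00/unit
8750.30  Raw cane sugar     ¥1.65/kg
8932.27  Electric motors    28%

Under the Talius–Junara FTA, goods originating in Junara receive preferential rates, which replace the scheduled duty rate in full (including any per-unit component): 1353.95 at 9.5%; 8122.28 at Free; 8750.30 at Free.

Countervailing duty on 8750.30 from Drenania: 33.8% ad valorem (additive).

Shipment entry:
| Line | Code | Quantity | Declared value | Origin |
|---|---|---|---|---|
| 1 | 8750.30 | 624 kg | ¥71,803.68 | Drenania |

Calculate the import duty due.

¥25,299.24

Line 1 (8750.30, Drenania, 624 kg, ¥71,803.68):
Base rate for 8750.30 is ¥1.65/kg.
8750.30 has an FTA preferential rate, but origin Drenania is not Junara; base rate stands.
Additional duty on 8750.30 from Drenania: +33.8% ad valorem. Applied ad valorem rate = 33.8%.
Duty = ¥71,803.68 × 33.8% + 624 × ¥1.65 = ¥25,299.24.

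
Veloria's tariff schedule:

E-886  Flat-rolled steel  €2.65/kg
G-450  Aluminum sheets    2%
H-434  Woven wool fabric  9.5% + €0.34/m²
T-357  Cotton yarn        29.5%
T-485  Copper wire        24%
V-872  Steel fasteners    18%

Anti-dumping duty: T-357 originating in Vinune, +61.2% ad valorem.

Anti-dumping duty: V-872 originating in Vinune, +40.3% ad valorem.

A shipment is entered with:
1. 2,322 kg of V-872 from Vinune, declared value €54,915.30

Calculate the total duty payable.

Line 1 (V-872, Vinune, 2,322 kg, €54,915.30):
Base rate for V-872 is 18%.
Additional duty on V-872 from Vinune: +40.3%. Applied ad valorem rate: 18% + 40.3% = 58.3%.
Duty = €54,915.30 × 58.3% = €32,015.62.

€32,015.62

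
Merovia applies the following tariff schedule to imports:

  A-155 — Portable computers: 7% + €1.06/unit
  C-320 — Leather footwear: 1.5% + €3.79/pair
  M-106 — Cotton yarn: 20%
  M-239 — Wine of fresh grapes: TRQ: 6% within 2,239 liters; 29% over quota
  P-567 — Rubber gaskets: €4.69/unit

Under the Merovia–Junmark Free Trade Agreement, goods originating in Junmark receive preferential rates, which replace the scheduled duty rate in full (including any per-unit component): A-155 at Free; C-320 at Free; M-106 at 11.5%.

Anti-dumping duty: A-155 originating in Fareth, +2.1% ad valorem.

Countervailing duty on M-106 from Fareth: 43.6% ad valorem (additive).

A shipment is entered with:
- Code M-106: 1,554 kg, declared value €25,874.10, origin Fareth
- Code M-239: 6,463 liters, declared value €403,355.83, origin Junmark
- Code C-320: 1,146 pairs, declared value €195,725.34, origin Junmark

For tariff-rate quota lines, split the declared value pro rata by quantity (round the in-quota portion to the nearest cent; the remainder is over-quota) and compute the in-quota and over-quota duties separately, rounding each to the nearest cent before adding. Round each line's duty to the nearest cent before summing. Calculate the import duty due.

Line 1 (M-106, Fareth, 1,554 kg, €25,874.10):
Base rate for M-106 is 20%.
M-106 has an FTA preferential rate, but origin Fareth is not Junmark; base rate stands.
Additional duty on M-106 from Fareth: +43.6%. Applied ad valorem rate: 20% + 43.6% = 63.6%.
Duty = €25,874.10 × 63.6% = €16,455.93.
Line 2 (M-239, Junmark, 6,463 liters, €403,355.83):
Code M-239 is under a tariff-rate quota (threshold 2,239 liters). In-quota: 2,239 liters at 6%; over-quota: 4,224 liters at 29%.
Pro-rata value split: in-quota = €403,355.83 × 2,239/6,463 = €139,735.99; over-quota = €403,355.83 − €139,735.99 = €263,619.84.
In-quota duty = €139,735.99 × 6% = €8,384.16. Over-quota duty = €263,619.84 × 29% = €76,449.75.
Line duty = €8,384.16 + €76,449.75 = €84,833.91.
Line 3 (C-320, Junmark, 1,146 pairs, €195,725.34):
Base rate for C-320 is 1.5% + €3.79/pair.
Origin Junmark qualifies under the Merovia–Junmark agreement and C-320 is covered: preferential rate Free applies instead.
Duty = €195,725.34 × 0% = €0.00.
Total = €16,455.93 + €84,833.91 + €0.00 = €101,289.84.

€101,289.84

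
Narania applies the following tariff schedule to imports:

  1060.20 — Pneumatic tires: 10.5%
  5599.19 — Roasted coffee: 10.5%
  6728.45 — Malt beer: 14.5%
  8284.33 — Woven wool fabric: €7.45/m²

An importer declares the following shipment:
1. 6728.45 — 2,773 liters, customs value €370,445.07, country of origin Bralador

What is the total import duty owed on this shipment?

Line 1 (6728.45, Bralador, 2,773 liters, €370,445.07):
Base rate for 6728.45 is 14.5%.
Duty = €370,445.07 × 14.5% = €53,714.54.

€53,714.54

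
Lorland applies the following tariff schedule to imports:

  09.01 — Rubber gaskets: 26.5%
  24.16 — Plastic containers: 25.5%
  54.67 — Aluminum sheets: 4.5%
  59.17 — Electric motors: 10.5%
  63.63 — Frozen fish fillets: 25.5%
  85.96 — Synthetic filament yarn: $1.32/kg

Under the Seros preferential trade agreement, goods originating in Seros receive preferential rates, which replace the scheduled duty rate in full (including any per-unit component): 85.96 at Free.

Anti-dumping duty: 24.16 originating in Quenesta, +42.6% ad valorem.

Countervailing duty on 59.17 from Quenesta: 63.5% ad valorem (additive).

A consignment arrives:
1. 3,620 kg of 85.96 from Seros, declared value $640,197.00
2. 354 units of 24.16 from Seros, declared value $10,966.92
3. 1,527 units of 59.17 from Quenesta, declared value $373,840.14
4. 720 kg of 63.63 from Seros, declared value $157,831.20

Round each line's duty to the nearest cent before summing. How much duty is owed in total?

Line 1 (85.96, Seros, 3,620 kg, $640,197.00):
Base rate for 85.96 is $1.32/kg.
Origin Seros qualifies under the Lorland–Seros agreement and 85.96 is covered: preferential rate Free applies instead.
Duty = $640,197.00 × 0% = $0.00.
Line 2 (24.16, Seros, 354 units, $10,966.92):
Base rate for 24.16 is 25.5%.
Origin Seros is the FTA partner but 24.16 is not on the preference list; base rate stands.
The additional-duty order on 24.16 targets Quenesta, not Seros; it does not apply.
Duty = $10,966.92 × 25.5% = $2,796.56.
Line 3 (59.17, Quenesta, 1,527 units, $373,840.14):
Base rate for 59.17 is 10.5%.
Additional duty on 59.17 from Quenesta: +63.5%. Applied ad valorem rate: 10.5% + 63.5% = 74%.
Duty = $373,840.14 × 74% = $276,641.70.
Line 4 (63.63, Seros, 720 kg, $157,831.20):
Base rate for 63.63 is 25.5%.
Origin Seros is the FTA partner but 63.63 is not on the preference list; base rate stands.
Duty = $157,831.20 × 25.5% = $40,246.96.
Total = $0.00 + $2,796.56 + $276,641.70 + $40,246.96 = $319,685.22.

$319,685.22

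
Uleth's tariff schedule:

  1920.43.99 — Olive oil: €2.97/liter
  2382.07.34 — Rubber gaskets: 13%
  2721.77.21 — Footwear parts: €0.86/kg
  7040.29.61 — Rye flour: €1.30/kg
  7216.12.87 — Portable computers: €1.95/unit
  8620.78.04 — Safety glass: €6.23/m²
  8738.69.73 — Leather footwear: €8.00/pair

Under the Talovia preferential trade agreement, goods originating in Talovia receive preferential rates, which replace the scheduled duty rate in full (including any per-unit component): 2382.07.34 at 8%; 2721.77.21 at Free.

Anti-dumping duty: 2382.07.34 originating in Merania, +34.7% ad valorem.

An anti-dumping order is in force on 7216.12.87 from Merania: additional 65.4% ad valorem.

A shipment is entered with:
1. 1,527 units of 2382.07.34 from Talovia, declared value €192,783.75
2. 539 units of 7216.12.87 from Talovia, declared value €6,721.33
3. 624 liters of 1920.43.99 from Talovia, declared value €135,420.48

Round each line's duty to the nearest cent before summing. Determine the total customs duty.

Line 1 (2382.07.34, Talovia, 1,527 units, €192,783.75):
Base rate for 2382.07.34 is 13%.
Origin Talovia qualifies under the Uleth–Talovia agreement and 2382.07.34 is covered: preferential rate 8% applies instead.
The additional-duty order on 2382.07.34 targets Merania, not Talovia; it does not apply.
Duty = €192,783.75 × 8% = €15,422.70.
Line 2 (7216.12.87, Talovia, 539 units, €6,721.33):
Base rate for 7216.12.87 is €1.95/unit.
Origin Talovia is the FTA partner but 7216.12.87 is not on the preference list; base rate stands.
The additional-duty order on 7216.12.87 targets Merania, not Talovia; it does not apply.
Duty = 539 × €1.95 = €1,051.05.
Line 3 (1920.43.99, Talovia, 624 liters, €135,420.48):
Base rate for 1920.43.99 is €2.97/liter.
Origin Talovia is the FTA partner but 1920.43.99 is not on the preference list; base rate stands.
Duty = 624 × €2.97 = €1,853.28.
Total = €15,422.70 + €1,051.05 + €1,853.28 = €18,327.03.

€18,327.03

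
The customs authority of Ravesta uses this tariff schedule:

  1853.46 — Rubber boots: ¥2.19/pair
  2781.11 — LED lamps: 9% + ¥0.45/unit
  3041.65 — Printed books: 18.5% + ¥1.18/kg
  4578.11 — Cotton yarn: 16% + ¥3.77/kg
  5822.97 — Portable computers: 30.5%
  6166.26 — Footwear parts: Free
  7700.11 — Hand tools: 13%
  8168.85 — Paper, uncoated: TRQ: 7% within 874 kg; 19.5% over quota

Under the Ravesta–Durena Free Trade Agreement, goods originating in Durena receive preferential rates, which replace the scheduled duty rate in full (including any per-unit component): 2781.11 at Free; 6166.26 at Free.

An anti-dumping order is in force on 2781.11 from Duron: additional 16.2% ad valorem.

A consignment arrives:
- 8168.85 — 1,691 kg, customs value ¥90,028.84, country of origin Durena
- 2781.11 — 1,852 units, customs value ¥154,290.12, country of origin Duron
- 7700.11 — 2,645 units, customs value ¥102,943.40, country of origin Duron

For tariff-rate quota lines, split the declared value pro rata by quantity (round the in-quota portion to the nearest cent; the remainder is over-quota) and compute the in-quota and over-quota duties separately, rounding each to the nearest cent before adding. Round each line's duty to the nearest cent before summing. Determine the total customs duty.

Line 1 (8168.85, Durena, 1,691 kg, ¥90,028.84):
Code 8168.85 is under a tariff-rate quota (threshold 874 kg). In-quota: 874 kg at 7%; over-quota: 817 kg at 19.5%.
Pro-rata value split: in-quota = ¥90,028.84 × 874/1,691 = ¥46,531.76; over-quota = ¥90,028.84 − ¥46,531.76 = ¥43,497.08.
In-quota duty = ¥46,531.76 × 7% = ¥3,257.22. Over-quota duty = ¥43,497.08 × 19.5% = ¥8,481.93.
Line duty = ¥3,257.22 + ¥8,481.93 = ¥11,739.15.
Line 2 (2781.11, Duron, 1,852 units, ¥154,290.12):
Base rate for 2781.11 is 9% + ¥0.45/unit.
2781.11 has an FTA preferential rate, but origin Duron is not Durena; base rate stands.
Additional duty on 2781.11 from Duron: +16.2%. Applied ad valorem rate: 9% + 16.2% = 25.2%.
Duty = ¥154,290.12 × 25.2% + 1,852 × ¥0.45 = ¥39,714.51.
Line 3 (7700.11, Duron, 2,645 units, ¥102,943.40):
Base rate for 7700.11 is 13%.
Duty = ¥102,943.40 × 13% = ¥13,382.64.
Total = ¥11,739.15 + ¥39,714.51 + ¥13,382.64 = ¥64,836.30.

¥64,836.30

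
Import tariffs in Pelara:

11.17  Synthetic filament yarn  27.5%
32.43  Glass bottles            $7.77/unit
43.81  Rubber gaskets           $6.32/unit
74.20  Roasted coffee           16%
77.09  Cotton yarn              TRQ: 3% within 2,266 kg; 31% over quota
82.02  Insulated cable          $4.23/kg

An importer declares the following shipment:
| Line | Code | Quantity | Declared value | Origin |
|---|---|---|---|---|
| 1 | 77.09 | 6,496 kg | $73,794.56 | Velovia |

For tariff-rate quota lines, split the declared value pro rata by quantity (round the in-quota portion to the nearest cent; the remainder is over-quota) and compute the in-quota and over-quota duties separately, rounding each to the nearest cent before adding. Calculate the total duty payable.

Line 1 (77.09, Velovia, 6,496 kg, $73,794.56):
Code 77.09 is under a tariff-rate quota (threshold 2,266 kg). In-quota: 2,266 kg at 3%; over-quota: 4,230 kg at 31%.
Pro-rata value split: in-quota = $73,794.56 × 2,266/6,496 = $25,741.76; over-quota = $73,794.56 − $25,741.76 = $48,052.80.
In-quota duty = $25,741.76 × 3% = $772.25. Over-quota duty = $48,052.80 × 31% = $14,896.37.
Line duty = $772.25 + $14,896.37 = $15,668.62.

$15,668.62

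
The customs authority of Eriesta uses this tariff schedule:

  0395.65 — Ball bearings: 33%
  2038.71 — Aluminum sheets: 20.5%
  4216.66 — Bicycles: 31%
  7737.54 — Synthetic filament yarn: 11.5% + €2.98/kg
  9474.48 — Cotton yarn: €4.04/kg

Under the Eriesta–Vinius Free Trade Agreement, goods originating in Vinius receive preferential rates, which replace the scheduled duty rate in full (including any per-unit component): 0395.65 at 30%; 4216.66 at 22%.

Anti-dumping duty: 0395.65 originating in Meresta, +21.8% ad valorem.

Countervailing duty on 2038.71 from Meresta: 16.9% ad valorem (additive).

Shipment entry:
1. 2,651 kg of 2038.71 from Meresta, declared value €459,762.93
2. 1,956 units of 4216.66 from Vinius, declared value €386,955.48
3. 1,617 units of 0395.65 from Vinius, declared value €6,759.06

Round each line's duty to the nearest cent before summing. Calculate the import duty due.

Line 1 (2038.71, Meresta, 2,651 kg, €459,762.93):
Base rate for 2038.71 is 20.5%.
Additional duty on 2038.71 from Meresta: +16.9%. Applied ad valorem rate: 20.5% + 16.9% = 37.4%.
Duty = €459,762.93 × 37.4% = €171,951.34.
Line 2 (4216.66, Vinius, 1,956 units, €386,955.48):
Base rate for 4216.66 is 31%.
Origin Vinius qualifies under the Eriesta–Vinius agreement and 4216.66 is covered: preferential rate 22% applies instead.
Duty = €386,955.48 × 22% = €85,130.21.
Line 3 (0395.65, Vinius, 1,617 units, €6,759.06):
Base rate for 0395.65 is 33%.
Origin Vinius qualifies under the Eriesta–Vinius agreement and 0395.65 is covered: preferential rate 30% applies instead.
The additional-duty order on 0395.65 targets Meresta, not Vinius; it does not apply.
Duty = €6,759.06 × 30% = €2,027.72.
Total = €171,951.34 + €85,130.21 + €2,027.72 = €259,109.27.

€259,109.27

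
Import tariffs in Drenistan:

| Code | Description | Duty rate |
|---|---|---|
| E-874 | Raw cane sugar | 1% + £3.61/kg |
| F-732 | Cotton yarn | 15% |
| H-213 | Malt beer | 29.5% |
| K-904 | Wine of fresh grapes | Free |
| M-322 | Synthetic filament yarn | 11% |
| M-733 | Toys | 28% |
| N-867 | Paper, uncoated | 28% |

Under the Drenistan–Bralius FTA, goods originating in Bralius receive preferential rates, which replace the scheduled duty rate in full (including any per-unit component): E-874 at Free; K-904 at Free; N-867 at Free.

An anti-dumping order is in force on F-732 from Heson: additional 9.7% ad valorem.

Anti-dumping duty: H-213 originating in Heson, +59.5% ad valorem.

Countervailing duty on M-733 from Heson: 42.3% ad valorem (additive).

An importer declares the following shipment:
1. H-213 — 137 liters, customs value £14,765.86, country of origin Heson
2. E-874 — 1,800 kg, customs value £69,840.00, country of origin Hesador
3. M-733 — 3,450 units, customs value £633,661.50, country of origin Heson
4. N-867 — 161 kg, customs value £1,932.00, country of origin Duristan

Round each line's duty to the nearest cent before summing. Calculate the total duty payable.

Line 1 (H-213, Heson, 137 liters, £14,765.86):
Base rate for H-213 is 29.5%.
Additional duty on H-213 from Heson: +59.5%. Applied ad valorem rate: 29.5% + 59.5% = 89%.
Duty = £14,765.86 × 89% = £13,141.62.
Line 2 (E-874, Hesador, 1,800 kg, £69,840.00):
Base rate for E-874 is 1% + £3.61/kg.
E-874 has an FTA preferential rate, but origin Hesador is not Bralius; base rate stands.
Duty = £69,840.00 × 1% + 1,800 × £3.61 = £7,196.40.
Line 3 (M-733, Heson, 3,450 units, £633,661.50):
Base rate for M-733 is 28%.
Additional duty on M-733 from Heson: +42.3%. Applied ad valorem rate: 28% + 42.3% = 70.3%.
Duty = £633,661.50 × 70.3% = £445,464.03.
Line 4 (N-867, Duristan, 161 kg, £1,932.00):
Base rate for N-867 is 28%.
N-867 has an FTA preferential rate, but origin Duristan is not Bralius; base rate stands.
Duty = £1,932.00 × 28% = £540.96.
Total = £13,141.62 + £7,196.40 + £445,464.03 + £540.96 = £466,343.01.

£466,343.01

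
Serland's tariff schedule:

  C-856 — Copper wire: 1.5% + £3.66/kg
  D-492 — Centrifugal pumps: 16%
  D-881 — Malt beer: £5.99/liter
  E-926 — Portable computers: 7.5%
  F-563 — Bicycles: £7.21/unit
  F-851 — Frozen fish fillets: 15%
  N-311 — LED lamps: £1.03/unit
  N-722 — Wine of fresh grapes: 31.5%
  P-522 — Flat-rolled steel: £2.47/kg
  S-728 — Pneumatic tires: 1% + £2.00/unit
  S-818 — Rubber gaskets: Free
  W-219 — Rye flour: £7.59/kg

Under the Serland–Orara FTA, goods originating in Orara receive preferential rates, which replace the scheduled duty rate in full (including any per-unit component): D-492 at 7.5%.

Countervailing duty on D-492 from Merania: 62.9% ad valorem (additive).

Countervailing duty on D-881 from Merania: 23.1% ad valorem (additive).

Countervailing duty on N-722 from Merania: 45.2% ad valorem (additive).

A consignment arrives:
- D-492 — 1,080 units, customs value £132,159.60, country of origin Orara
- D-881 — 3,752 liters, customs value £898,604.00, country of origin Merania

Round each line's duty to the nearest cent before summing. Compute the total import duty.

Line 1 (D-492, Orara, 1,080 units, £132,159.60):
Base rate for D-492 is 16%.
Origin Orara qualifies under the Serland–Orara agreement and D-492 is covered: preferential rate 7.5% applies instead.
The additional-duty order on D-492 targets Merania, not Orara; it does not apply.
Duty = £132,159.60 × 7.5% = £9,911.97.
Line 2 (D-881, Merania, 3,752 liters, £898,604.00):
Base rate for D-881 is £5.99/liter.
Additional duty on D-881 from Merania: +23.1% ad valorem. Applied ad valorem rate = 23.1%.
Duty = £898,604.00 × 23.1% + 3,752 × £5.99 = £230,052.00.
Total = £9,911.97 + £230,052.00 = £239,963.97.

£239,963.97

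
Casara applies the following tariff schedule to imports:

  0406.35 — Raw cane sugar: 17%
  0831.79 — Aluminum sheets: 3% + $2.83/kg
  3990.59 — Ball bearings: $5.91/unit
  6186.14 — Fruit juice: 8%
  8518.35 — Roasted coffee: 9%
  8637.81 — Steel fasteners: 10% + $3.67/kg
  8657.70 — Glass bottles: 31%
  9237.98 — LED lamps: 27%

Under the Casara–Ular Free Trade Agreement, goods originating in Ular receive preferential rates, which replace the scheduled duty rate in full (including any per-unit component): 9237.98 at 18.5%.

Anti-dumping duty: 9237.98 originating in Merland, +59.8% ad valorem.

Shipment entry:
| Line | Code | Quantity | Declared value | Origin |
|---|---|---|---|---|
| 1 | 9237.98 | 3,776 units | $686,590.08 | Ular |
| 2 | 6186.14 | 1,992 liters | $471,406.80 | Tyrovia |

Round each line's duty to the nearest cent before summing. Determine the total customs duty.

Line 1 (9237.98, Ular, 3,776 units, $686,590.08):
Base rate for 9237.98 is 27%.
Origin Ular qualifies under the Casara–Ular agreement and 9237.98 is covered: preferential rate 18.5% applies instead.
The additional-duty order on 9237.98 targets Merland, not Ular; it does not apply.
Duty = $686,590.08 × 18.5% = $127,019.16.
Line 2 (6186.14, Tyrovia, 1,992 liters, $471,406.80):
Base rate for 6186.14 is 8%.
Duty = $471,406.80 × 8% = $37,712.54.
Total = $127,019.16 + $37,712.54 = $164,731.70.

$164,731.70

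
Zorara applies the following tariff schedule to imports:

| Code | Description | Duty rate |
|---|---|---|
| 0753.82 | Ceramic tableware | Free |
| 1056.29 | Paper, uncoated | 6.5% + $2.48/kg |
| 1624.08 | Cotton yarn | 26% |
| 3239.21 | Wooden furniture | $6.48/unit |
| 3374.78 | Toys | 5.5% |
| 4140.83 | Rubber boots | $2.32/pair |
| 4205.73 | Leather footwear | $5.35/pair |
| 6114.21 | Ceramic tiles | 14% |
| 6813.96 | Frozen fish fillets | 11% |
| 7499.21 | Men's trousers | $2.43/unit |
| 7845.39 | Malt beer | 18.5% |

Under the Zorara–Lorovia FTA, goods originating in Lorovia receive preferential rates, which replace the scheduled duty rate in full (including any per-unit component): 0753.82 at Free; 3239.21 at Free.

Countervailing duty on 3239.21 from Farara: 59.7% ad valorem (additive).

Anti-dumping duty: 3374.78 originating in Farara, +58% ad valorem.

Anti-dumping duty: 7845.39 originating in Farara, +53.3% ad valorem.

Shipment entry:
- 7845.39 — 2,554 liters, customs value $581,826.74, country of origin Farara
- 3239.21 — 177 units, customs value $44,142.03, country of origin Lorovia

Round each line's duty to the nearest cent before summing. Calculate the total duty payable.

$417,751.60

Line 1 (7845.39, Farara, 2,554 liters, $581,826.74):
Base rate for 7845.39 is 18.5%.
Additional duty on 7845.39 from Farara: +53.3%. Applied ad valorem rate: 18.5% + 53.3% = 71.8%.
Duty = $581,826.74 × 71.8% = $417,751.60.
Line 2 (3239.21, Lorovia, 177 units, $44,142.03):
Base rate for 3239.21 is $6.48/unit.
Origin Lorovia qualifies under the Zorara–Lorovia agreement and 3239.21 is covered: preferential rate Free applies instead.
The additional-duty order on 3239.21 targets Farara, not Lorovia; it does not apply.
Duty = $44,142.03 × 0% = $0.00.
Total = $417,751.60 + $0.00 = $417,751.60.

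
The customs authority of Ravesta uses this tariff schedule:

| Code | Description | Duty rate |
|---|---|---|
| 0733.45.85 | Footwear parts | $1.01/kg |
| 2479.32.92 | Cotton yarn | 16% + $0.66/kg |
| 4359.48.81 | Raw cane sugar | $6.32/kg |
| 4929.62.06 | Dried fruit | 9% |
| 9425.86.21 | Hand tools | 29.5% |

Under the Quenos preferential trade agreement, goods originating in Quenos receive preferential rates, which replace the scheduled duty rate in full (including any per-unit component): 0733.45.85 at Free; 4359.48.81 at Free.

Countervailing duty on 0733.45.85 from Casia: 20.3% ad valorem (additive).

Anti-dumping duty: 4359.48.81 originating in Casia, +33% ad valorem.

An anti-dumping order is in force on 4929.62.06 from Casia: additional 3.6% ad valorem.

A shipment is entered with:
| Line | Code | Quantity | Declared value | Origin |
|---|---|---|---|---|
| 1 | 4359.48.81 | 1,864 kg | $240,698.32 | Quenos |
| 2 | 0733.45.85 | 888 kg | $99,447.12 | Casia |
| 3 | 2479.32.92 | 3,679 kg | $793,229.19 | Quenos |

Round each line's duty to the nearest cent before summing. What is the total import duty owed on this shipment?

Line 1 (4359.48.81, Quenos, 1,864 kg, $240,698.32):
Base rate for 4359.48.81 is $6.32/kg.
Origin Quenos qualifies under the Ravesta–Quenos agreement and 4359.48.81 is covered: preferential rate Free applies instead.
The additional-duty order on 4359.48.81 targets Casia, not Quenos; it does not apply.
Duty = $240,698.32 × 0% = $0.00.
Line 2 (0733.45.85, Casia, 888 kg, $99,447.12):
Base rate for 0733.45.85 is $1.01/kg.
0733.45.85 has an FTA preferential rate, but origin Casia is not Quenos; base rate stands.
Additional duty on 0733.45.85 from Casia: +20.3% ad valorem. Applied ad valorem rate = 20.3%.
Duty = $99,447.12 × 20.3% + 888 × $1.01 = $21,084.65.
Line 3 (2479.32.92, Quenos, 3,679 kg, $793,229.19):
Base rate for 2479.32.92 is 16% + $0.66/kg.
Origin Quenos is the FTA partner but 2479.32.92 is not on the preference list; base rate stands.
Duty = $793,229.19 × 16% + 3,679 × $0.66 = $129,344.81.
Total = $0.00 + $21,084.65 + $129,344.81 = $150,429.46.

$150,429.46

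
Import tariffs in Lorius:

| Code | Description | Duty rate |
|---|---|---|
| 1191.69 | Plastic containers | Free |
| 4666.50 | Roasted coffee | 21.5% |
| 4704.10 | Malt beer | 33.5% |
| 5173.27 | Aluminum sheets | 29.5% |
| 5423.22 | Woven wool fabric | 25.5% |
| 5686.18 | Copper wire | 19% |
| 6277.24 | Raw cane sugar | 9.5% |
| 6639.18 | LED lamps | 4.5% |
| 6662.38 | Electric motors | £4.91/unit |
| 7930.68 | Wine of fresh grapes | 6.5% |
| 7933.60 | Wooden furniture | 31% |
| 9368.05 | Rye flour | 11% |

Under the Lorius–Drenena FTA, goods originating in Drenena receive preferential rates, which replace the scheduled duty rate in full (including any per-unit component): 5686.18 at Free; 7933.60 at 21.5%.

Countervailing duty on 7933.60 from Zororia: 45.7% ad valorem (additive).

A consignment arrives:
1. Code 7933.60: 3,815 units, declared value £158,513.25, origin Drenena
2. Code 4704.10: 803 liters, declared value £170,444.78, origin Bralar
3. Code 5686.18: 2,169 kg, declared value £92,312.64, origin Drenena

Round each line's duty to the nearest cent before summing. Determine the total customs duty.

£91,179.35

Line 1 (7933.60, Drenena, 3,815 units, £158,513.25):
Base rate for 7933.60 is 31%.
Origin Drenena qualifies under the Lorius–Drenena agreement and 7933.60 is covered: preferential rate 21.5% applies instead.
The additional-duty order on 7933.60 targets Zororia, not Drenena; it does not apply.
Duty = £158,513.25 × 21.5% = £34,080.35.
Line 2 (4704.10, Bralar, 803 liters, £170,444.78):
Base rate for 4704.10 is 33.5%.
Duty = £170,444.78 × 33.5% = £57,099.00.
Line 3 (5686.18, Drenena, 2,169 kg, £92,312.64):
Base rate for 5686.18 is 19%.
Origin Drenena qualifies under the Lorius–Drenena agreement and 5686.18 is covered: preferential rate Free applies instead.
Duty = £92,312.64 × 0% = £0.00.
Total = £34,080.35 + £57,099.00 + £0.00 = £91,179.35.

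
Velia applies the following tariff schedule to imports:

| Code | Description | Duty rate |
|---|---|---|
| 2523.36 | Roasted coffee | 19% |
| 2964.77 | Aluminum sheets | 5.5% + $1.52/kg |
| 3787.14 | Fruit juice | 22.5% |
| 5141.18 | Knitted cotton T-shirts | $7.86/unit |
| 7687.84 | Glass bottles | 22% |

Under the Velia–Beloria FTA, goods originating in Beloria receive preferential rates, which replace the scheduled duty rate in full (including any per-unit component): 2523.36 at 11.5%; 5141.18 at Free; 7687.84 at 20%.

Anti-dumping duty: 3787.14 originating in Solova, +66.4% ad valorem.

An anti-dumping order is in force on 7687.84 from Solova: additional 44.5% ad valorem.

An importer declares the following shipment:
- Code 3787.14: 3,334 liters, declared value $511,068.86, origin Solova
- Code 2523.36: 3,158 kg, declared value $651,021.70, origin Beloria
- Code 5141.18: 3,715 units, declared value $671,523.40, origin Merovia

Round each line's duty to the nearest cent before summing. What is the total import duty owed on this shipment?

Line 1 (3787.14, Solova, 3,334 liters, $511,068.86):
Base rate for 3787.14 is 22.5%.
Additional duty on 3787.14 from Solova: +66.4%. Applied ad valorem rate: 22.5% + 66.4% = 88.9%.
Duty = $511,068.86 × 88.9% = $454,340.22.
Line 2 (2523.36, Beloria, 3,158 kg, $651,021.70):
Base rate for 2523.36 is 19%.
Origin Beloria qualifies under the Velia–Beloria agreement and 2523.36 is covered: preferential rate 11.5% applies instead.
Duty = $651,021.70 × 11.5% = $74,867.50.
Line 3 (5141.18, Merovia, 3,715 units, $671,523.40):
Base rate for 5141.18 is $7.86/unit.
5141.18 has an FTA preferential rate, but origin Merovia is not Beloria; base rate stands.
Duty = 3,715 × $7.86 = $29,199.90.
Total = $454,340.22 + $74,867.50 + $29,199.90 = $558,407.62.

$558,407.62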